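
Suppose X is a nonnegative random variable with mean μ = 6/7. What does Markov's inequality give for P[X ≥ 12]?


μ = E[X] = 6/7, a = 12.
Markov: P[X ≥ 12] ≤ μ/a = (6/7)/12 = 1/14.
Numerically: ≈ 0.0714.
(Since a = 12 > μ = 0.8571, the bound 1/14 is < 1 and informative.)

P[X ≥ 12] ≤ 1/14 ≈ 0.0714.


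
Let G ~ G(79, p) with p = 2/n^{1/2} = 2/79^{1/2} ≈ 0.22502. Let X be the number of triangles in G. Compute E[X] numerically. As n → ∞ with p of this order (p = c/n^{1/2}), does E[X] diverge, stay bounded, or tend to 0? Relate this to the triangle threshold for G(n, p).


Number of potential triangles: C(79, 3) = 79079.
Each occurs with probability p³ ≈ (0.22502)³ ≈ 1.1393295e-02.
By linearity: E[X] = C(79, 3)·p³ ≈ 79079 · 1.1393295e-02 ≈ 900.97039.
Since α = 1/2 < 1, p = c/n^{1/2} ≫ 1/n is above the triangle threshold p ~ 1/n. Asymptotically E[X] ~ (c³/6)·n^{3(1−α)} = (2³/6)·n^{1.5} → ∞; triangles are abundant w.h.p.

E[X] ≈ 900.97039; in regime p = Θ(1/n^{1/2}) E[X] diverges (above the triangle threshold p ~ 1/n).


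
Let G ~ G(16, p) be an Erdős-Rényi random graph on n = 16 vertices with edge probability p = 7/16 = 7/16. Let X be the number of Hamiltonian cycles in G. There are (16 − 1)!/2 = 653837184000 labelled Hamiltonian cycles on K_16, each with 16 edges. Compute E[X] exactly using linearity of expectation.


K_16 has (16 − 1)!/2 = 653837184000 labelled Hamiltonian cycles.
For each such Hamiltonian cycle H, let X_H = 1 if all 16 edges of H are present in G. Then P[X_H = 1] = p^{16} = (7/16)^{16} = 33232930569601/18446744073709551616.
By linearity of expectation: E[X] = Σ_H E[X_H] = 653837184000 · p^{16} = 653837184000 · 33232930569601/18446744073709551616 = 21219654042671322112875/18014398509481984.
Numerically: E[X] ≈ 1.1779e+06.

E[X] = 653837184000 · (7/16)^{16} = 21219654042671322112875/18014398509481984 ≈ 1.1779e+06.


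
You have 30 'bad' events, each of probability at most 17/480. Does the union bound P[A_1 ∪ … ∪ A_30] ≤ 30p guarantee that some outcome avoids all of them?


Union bound: P[∪_{i=1}^{30} A_i] ≤ Σ_i P[A_i] ≤ 30·p = 30·(17/480) = 17/16.
Numerically: 17/16 ≈ 1.062500.
Is 17/16 < 1? NO.
Since the bound 17/16 is ≥ 1, the union bound is uninformative here; it does NOT by itself certify existence.

30·p = 17/16 ≈ 1.062500; existence NOT certified by the union bound.


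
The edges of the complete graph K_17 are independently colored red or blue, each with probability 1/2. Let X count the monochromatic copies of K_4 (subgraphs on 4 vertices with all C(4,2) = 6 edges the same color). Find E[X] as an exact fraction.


Let X = Σ_S X_S over the C(17, 4) = 2380 subsets S of size 4, where X_S = 1 if the K_4 on S is monochromatic.
For a fixed S, the K_4 on S has C(4, 2) = 6 edges. P[all 6 edges red] = (1/2)^6, and likewise for blue, so P[monochromatic] = 2·(1/2)^6 = 2^{1 − 6} = 1/32.
By linearity of expectation: E[X] = C(17, 4) · 2^{1 − 6} = 2380 · 1/32 = 595/8.
Numerically: E[X] ≈ 74.375.

E[X] = C(17,4)·2^(1−C(4,2)) = 595/8 ≈ 74.375.


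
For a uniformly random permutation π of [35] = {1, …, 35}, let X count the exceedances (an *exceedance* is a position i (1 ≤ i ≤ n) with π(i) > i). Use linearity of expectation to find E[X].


Write X = Σ_{i=1}^{35} X_i, where X_i = 1_{π(i) > i}.
For each fixed i, π(i) is uniform over {1, …, 35} (marginal of a uniform permutation), so P[π(i) > i] = (n − i)/n. Summing: Σ_{i=1}^{35} (n − i)/n = (0 + 1 + … + 34)/35 = 35(35 − 1)/(2·35) = (35 − 1)/2.
Hence E[X] = Σ_{i=1}^{35} (35 − i)/35 = 17 ≈ 17.000.

E[X] = 17 = 17.000.


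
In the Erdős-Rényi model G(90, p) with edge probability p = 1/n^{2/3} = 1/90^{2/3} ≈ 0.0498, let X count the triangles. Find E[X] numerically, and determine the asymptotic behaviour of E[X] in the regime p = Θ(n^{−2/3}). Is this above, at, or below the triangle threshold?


Number of potential triangles: C(90, 3) = 117480.
Each occurs with probability p³ ≈ (0.0498)³ ≈ 1.23457e-04.
By linearity: E[X] = C(90, 3)·p³ ≈ 117480 · 1.23457e-04 ≈ 14.504.
Since α = 2/3 < 1, p = c/n^{2/3} ≫ 1/n is above the triangle threshold p ~ 1/n. Asymptotically E[X] ~ (c³/6)·n^{3(1−α)} = (1³/6)·n^{1} → ∞; triangles are abundant w.h.p.

E[X] ≈ 14.504; in regime p = Θ(1/n^{2/3}) E[X] diverges (above the triangle threshold p ~ 1/n).


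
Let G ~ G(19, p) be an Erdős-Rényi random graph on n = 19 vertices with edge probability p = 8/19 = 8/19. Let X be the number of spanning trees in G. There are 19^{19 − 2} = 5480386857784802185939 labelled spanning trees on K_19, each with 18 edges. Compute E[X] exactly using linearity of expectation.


K_19 has 19^{19 − 2} = 5480386857784802185939 labelled spanning trees.
For each such spanning tree H, let X_H = 1 if all 18 edges of H are present in G. Then P[X_H = 1] = p^{18} = (8/19)^{18} = 18014398509481984/104127350297911241532841.
By linearity of expectation: E[X] = Σ_H E[X_H] = 5480386857784802185939 · p^{18} = 5480386857784802185939 · 18014398509481984/104127350297911241532841 = 18014398509481984/19.
Numerically: E[X] ≈ 9.48e+14.

E[X] = 5480386857784802185939 · (8/19)^{18} = 18014398509481984/19 ≈ 9.48e+14.


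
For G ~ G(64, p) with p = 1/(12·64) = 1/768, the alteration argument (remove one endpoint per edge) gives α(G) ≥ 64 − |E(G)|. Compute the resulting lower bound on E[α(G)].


E[|E(G)|] = C(64, 2)·p = 2016 · (1/768) = 21/8.
E[α(G)] ≥ n − E[|E(G)|] = 64 − 21/8 = 491/8.
Numerically: ≈ 61.375000.
(This is only a lower bound; the true E[α(G)] may be larger.)

E[α(G)] ≥ 491/8 ≈ 61.375000.


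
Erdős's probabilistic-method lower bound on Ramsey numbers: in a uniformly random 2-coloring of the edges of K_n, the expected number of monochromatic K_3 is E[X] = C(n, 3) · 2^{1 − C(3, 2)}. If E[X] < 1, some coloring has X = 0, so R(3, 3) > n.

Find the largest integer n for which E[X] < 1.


We need C(n, 3) · 2^{1 − 3} < 1, i.e. C(n, 3) < 2^{3 − 1} = 4.
Check values of n near the boundary:
  n = 3: C(3, 3) = 1; 1 < 4? YES
  n = 4: C(4, 3) = 4; 4 < 4? NO
The largest n with C(n, 3) < 4 is n = 3 (where E[X] = 1/4 ≈ 0.250). Hence R(3, 3) > 3, i.e. R(3, 3) ≥ 4.

Largest n = 3; hence R(3, 3) > 3.


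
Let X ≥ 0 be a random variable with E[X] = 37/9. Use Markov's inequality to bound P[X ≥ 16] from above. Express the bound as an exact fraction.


μ = E[X] = 37/9, a = 16.
Markov: P[X ≥ 16] ≤ μ/a = (37/9)/16 = 37/144.
Numerically: ≈ 0.257.
(Since a = 16 > μ = 4.111, the bound 37/144 is < 1 and informative.)

P[X ≥ 16] ≤ 37/144 ≈ 0.257.


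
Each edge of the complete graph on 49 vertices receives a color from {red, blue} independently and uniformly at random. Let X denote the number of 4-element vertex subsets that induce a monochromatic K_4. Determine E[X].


Let X = Σ_S X_S over the C(49, 4) = 211876 subsets S of size 4, where X_S = 1 if the K_4 on S is monochromatic.
For a fixed S, the K_4 on S has C(4, 2) = 6 edges. P[all 6 edges red] = (1/2)^6, and likewise for blue, so P[monochromatic] = 2·(1/2)^6 = 2^{1 − 6} = 1/32.
Summing: E[X] = C(49, 4) · 2^{1 − 6} = 211876 · 1/32 = 52969/8.
Numerically: E[X] ≈ 6621.1250.

E[X] = C(49,4)·2^(1−C(4,2)) = 52969/8 ≈ 6621.1250.


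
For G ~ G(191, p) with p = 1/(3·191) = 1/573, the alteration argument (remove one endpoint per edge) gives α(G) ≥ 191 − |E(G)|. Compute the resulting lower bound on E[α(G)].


E[|E(G)|] = C(191, 2)·p = 18145 · (1/573) = 95/3.
E[α(G)] ≥ n − E[|E(G)|] = 191 − 95/3 = 478/3.
Numerically: ≈ 159.3333.
(This is only a lower bound; the true E[α(G)] may be larger.)

E[α(G)] ≥ 478/3 ≈ 159.3333.


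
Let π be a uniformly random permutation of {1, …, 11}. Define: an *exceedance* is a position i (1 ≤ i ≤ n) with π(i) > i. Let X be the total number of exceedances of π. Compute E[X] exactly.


Write X = Σ_{i=1}^{11} X_i, where X_i = 1_{π(i) > i}.
For each fixed i, π(i) is uniform over {1, …, 11} (marginal of a uniform permutation), so P[π(i) > i] = (n − i)/n. Summing: Σ_{i=1}^{11} (n − i)/n = (0 + 1 + … + 10)/11 = 11(11 − 1)/(2·11) = (11 − 1)/2.
Hence E[X] = Σ_{i=1}^{11} (11 − i)/11 = 5 ≈ 5.000.

E[X] = 5 = 5.000.


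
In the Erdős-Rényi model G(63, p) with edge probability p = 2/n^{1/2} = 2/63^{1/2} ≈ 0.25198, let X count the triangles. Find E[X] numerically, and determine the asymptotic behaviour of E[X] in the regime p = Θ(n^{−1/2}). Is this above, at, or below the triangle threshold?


Number of potential triangles: C(63, 3) = 39711.
Each occurs with probability p³ ≈ (0.25198)³ ≈ 1.5998496e-02.
By linearity: E[X] = C(63, 3)·p³ ≈ 39711 · 1.5998496e-02 ≈ 635.31628.
Since α = 1/2 < 1, p = c/n^{1/2} ≫ 1/n is above the triangle threshold p ~ 1/n. Asymptotically E[X] ~ (c³/6)·n^{3(1−α)} = (2³/6)·n^{1.5} → ∞; triangles are abundant w.h.p.

E[X] ≈ 635.31628; in regime p = Θ(1/n^{1/2}) E[X] diverges (above the triangle threshold p ~ 1/n).


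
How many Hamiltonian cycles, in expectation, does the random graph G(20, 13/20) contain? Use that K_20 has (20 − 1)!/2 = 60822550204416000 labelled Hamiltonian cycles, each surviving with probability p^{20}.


K_20 has (20 − 1)!/2 = 60822550204416000 labelled Hamiltonian cycles.
For each such Hamiltonian cycle H, let X_H = 1 if all 20 edges of H are present in G. Then P[X_H = 1] = p^{20} = (13/20)^{20} = 19004963774880799438801/104857600000000000000000000.
By linearity: E[X] = Σ_H E[X_H] = 60822550204416000 · p^{20} = 60822550204416000 · 19004963774880799438801/104857600000000000000000000 = 282209561360057334695429506990221/25600000000000000000.
Numerically: E[X] ≈ 1.10238e+13.

E[X] = 60822550204416000 · (13/20)^{20} = 282209561360057334695429506990221/25600000000000000000 ≈ 1.10238e+13.


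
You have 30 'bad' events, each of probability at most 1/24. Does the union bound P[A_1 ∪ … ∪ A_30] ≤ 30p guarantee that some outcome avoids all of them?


Union bound: P[∪_{i=1}^{30} A_i] ≤ Σ_i P[A_i] ≤ 30·p = 30·(1/24) = 5/4.
Numerically: 5/4 ≈ 1.2500.
Is 5/4 < 1? NO.
Since the bound 5/4 is ≥ 1, the union bound is uninformative here; it does NOT by itself certify existence.

30·p = 5/4 ≈ 1.2500; existence NOT certified by the union bound.


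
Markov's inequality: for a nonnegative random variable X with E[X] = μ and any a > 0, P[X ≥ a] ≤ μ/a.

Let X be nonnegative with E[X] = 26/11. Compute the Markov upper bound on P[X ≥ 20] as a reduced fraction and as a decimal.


μ = E[X] = 26/11, a = 20.
Markov: P[X ≥ 20] ≤ μ/a = (26/11)/20 = 13/110.
Numerically: ≈ 0.118182.
(Since a = 20 > μ = 2.363636, the bound 13/110 is < 1 and informative.)

P[X ≥ 20] ≤ 13/110 ≈ 0.118182.


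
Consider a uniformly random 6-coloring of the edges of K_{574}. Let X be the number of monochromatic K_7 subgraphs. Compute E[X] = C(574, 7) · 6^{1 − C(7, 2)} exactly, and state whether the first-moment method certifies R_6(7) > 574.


E[X] = C(574, 7) · 6^{1 − 21} = 3926481655188664 · 6^{−20} = 3926481655188664/3656158440062976.
As a reduced fraction: E[X] = 490810206898583/457019805007872 ≈ 1.073936.
Is E[X] < 1? NO.
Since E[X] ≥ 1, the first-moment bound is inconclusive at n = 574; it does NOT by itself certify R_6(7) > 574.

E[X] = 490810206898583/457019805007872 ≈ 1.073936; E[X] ≥ 1; first-moment method inconclusive here.


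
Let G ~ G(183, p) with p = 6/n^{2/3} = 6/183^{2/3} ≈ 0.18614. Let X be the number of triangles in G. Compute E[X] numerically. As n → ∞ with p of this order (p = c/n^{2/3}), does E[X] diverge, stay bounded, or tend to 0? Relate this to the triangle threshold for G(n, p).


Number of potential triangles: C(183, 3) = 1004731.
Each occurs with probability p³ ≈ (0.18614)³ ≈ 6.4498791e-03.
By linearity: E[X] = C(183, 3)·p³ ≈ 1004731 · 6.4498791e-03 ≈ 6480.39344.
Since α = 2/3 < 1, p = c/n^{2/3} ≫ 1/n is above the triangle threshold p ~ 1/n. Asymptotically E[X] ~ (c³/6)·n^{3(1−α)} = (6³/6)·n^{1} → ∞; triangles are abundant w.h.p.

E[X] ≈ 6480.39344; in regime p = Θ(1/n^{2/3}) E[X] diverges (above the triangle threshold p ~ 1/n).


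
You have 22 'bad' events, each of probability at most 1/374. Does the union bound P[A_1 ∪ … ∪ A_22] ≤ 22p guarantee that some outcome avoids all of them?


Union bound: P[∪_{i=1}^{22} A_i] ≤ Σ_i P[A_i] ≤ 22·p = 22·(1/374) = 1/17.
Numerically: 1/17 ≈ 0.05882.
Is 1/17 < 1? YES.
Since P[∪ A_i] ≤ 1/17 < 1, the complement has P[∩ A_i^c] ≥ 1 − 1/17 = 16/17 > 0, so some outcome avoids every A_i.

22·p = 1/17 ≈ 0.05882; existence CERTIFIED by the union bound.


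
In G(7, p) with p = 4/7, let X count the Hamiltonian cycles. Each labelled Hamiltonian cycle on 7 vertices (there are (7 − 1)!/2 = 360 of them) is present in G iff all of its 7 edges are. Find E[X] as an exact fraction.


K_7 has (7 − 1)!/2 = 360 labelled Hamiltonian cycles.
For each such Hamiltonian cycle H, let X_H = 1 if all 7 edges of H are present in G. Then P[X_H = 1] = p^{7} = (4/7)^{7} = 16384/823543.
Summing the indicators: E[X] = Σ_H E[X_H] = 360 · p^{7} = 360 · 16384/823543 = 5898240/823543.
Numerically: E[X] ≈ 7.16203.

E[X] = 360 · (4/7)^{7} = 5898240/823543 ≈ 7.16203.


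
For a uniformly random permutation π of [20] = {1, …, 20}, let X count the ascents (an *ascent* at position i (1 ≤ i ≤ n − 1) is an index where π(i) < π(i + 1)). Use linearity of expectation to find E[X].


Write X = Σ X_I over i = 1, …, 19, with X_I the indicator of one ascent.
There are 19 indicators.
For each fixed i, the pair (π(i), π(i+1)) is a uniformly random ordered pair of distinct values from {1, …, 20}; by symmetry P[π(i) < π(i+1)] = 1/2.
By linearity: E[X] = 19 · (1/2) = (20 − 1) · (1/2) = 19/2 ≈ 9.5000.

E[X] = 19/2 = 9.5000.


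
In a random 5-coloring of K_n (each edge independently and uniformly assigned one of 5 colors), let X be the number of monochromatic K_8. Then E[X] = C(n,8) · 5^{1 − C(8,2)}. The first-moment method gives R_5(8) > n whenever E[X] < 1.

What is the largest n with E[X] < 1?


We need C(n, 8) · 5^{1 − 28} < 1, i.e. C(n, 8) < 5^{28 − 1} = 7450580596923828125.
Check values of n near the boundary:
  n = 857: C(857, 8) = 6983854138365964575; 6983854138365964575 < 7450580596923828125? YES
  n = 858: C(858, 8) = 7049584530256467771; 7049584530256467771 < 7450580596923828125? YES
  n = 859: C(859, 8) = 7115855595170747139; 7115855595170747139 < 7450580596923828125? YES
  n = 860: C(860, 8) = 7182671140665308145; 7182671140665308145 < 7450580596923828125? YES
  n = 861: C(861, 8) = 7250034996615275865; 7250034996615275865 < 7450580596923828125? YES
  n = 862: C(862, 8) = 7317951015318931845; 7317951015318931845 < 7450580596923828125? YES
  n = 863: C(863, 8) = 7386423071602617757; 7386423071602617757 < 7450580596923828125? YES
  n = 864: C(864, 8) = 7455455062926006708; 7455455062926006708 < 7450580596923828125? NO
The largest n with C(n, 8) < 7450580596923828125 is n = 863 (where E[X] = 7386423071602617757/7450580596923828125 ≈ 0.9914). Hence R_5(8) > 863, i.e. R_5(8) ≥ 864.

Largest n = 863; hence R_5(8) > 863.


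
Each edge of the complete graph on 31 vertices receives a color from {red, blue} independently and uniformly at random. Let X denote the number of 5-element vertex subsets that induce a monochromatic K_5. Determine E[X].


Let X = Σ_S X_S over the C(31, 5) = 169911 subsets S of size 5, where X_S = 1 if the K_5 on S is monochromatic.
For a fixed S, the K_5 on S has C(5, 2) = 10 edges. P[all 10 edges red] = (1/2)^10, and likewise for blue, so P[monochromatic] = 2·(1/2)^10 = 2^{1 − 10} = 1/512.
By linearity of expectation: E[X] = C(31, 5) · 2^{1 − 10} = 169911 · 1/512 = 169911/512.
Numerically: E[X] ≈ 331.857422.

E[X] = C(31,5)·2^(1−C(5,2)) = 169911/512 ≈ 331.857422.


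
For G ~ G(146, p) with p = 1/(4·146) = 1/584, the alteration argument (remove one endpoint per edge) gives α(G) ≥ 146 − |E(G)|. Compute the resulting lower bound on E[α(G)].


E[|E(G)|] = C(146, 2)·p = 10585 · (1/584) = 145/8.
E[α(G)] ≥ n − E[|E(G)|] = 146 − 145/8 = 1023/8.
Numerically: ≈ 127.875000.
(This is only a lower bound; the true E[α(G)] may be larger.)

E[α(G)] ≥ 1023/8 ≈ 127.875000.


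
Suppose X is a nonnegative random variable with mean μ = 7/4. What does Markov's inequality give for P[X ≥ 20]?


μ = E[X] = 7/4, a = 20.
Markov: P[X ≥ 20] ≤ μ/a = (7/4)/20 = 7/80.
Numerically: ≈ 0.0875.
(Since a = 20 > μ = 1.7500, the bound 7/80 is < 1 and informative.)

P[X ≥ 20] ≤ 7/80 ≈ 0.0875.


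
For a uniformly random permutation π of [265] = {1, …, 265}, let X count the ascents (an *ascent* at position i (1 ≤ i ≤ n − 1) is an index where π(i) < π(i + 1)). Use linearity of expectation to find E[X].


Write X = Σ X_I over i = 1, …, 264, with X_I the indicator of one ascent.
There are 264 indicators.
For each fixed i, the pair (π(i), π(i+1)) is a uniformly random ordered pair of distinct values from {1, …, 265}; by symmetry P[π(i) < π(i+1)] = 1/2.
By linearity: E[X] = 264 · (1/2) = (265 − 1) · (1/2) = 132 ≈ 132.00000.

E[X] = 132 = 132.00000.


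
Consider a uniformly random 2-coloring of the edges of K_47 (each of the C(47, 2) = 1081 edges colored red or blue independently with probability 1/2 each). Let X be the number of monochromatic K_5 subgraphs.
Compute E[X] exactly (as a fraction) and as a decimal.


Let X = Σ_S X_S over the C(47, 5) = 1533939 subsets S of size 5, where X_S = 1 if the K_5 on S is monochromatic.
For a fixed S, the K_5 on S has C(5, 2) = 10 edges. P[all 10 edges red] = (1/2)^10, and likewise for blue, so P[monochromatic] = 2·(1/2)^10 = 2^{1 − 10} = 1/512.
By linearity of expectation: E[X] = C(47, 5) · 2^{1 − 10} = 1533939 · 1/512 = 1533939/512.
Numerically: E[X] ≈ 2995.975.

E[X] = C(47,5)·2^(1−C(5,2)) = 1533939/512 ≈ 2995.975.


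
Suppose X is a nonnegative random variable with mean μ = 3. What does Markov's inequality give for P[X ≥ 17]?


μ = E[X] = 3, a = 17.
Markov: P[X ≥ 17] ≤ μ/a = (3)/17 = 3/17.
Numerically: ≈ 0.17647.
(Since a = 17 > μ = 3.00000, the bound 3/17 is < 1 and informative.)

P[X ≥ 17] ≤ 3/17 ≈ 0.17647.


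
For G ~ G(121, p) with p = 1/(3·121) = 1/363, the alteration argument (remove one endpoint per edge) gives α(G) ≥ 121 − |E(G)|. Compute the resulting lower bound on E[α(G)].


E[|E(G)|] = C(121, 2)·p = 7260 · (1/363) = 20.
E[α(G)] ≥ n − E[|E(G)|] = 121 − 20 = 101.
Numerically: ≈ 101.0000.
(This is only a lower bound; the true E[α(G)] may be larger.)

E[α(G)] ≥ 101 ≈ 101.0000.


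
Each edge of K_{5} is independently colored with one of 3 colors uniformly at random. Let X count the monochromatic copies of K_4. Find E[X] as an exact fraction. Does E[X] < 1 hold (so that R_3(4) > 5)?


E[X] = C(5, 4) · 3^{1 − 6} = 5 · 3^{−5} = 5/243.
As a reduced fraction: E[X] = 5/243 ≈ 0.020576.
Is E[X] < 1? YES.
Since E[X] < 1, there exists a 3-coloring of K_{5} with no monochromatic K_4; hence R_3(4) > 5.

E[X] = 5/243 ≈ 0.020576; E[X] < 1, so R_3(4) > 5.


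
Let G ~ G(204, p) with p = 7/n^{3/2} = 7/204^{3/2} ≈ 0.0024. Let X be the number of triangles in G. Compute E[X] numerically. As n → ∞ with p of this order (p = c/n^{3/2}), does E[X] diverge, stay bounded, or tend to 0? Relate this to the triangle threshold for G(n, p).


Number of potential triangles: C(204, 3) = 1394204.
Each occurs with probability p³ ≈ (0.0024)³ ≈ 1.38662e-08.
By linearity: E[X] = C(204, 3)·p³ ≈ 1394204 · 1.38662e-08 ≈ 0.019.
Since α = 3/2 > 1, p = c/n^{3/2} = o(1/n) is below the triangle threshold p ~ 1/n. Asymptotically E[X] ~ (c³/6)·n^{3(1−α)} = (7³/6)·n^{-1.5} → 0, so by Markov's inequality G has no triangles w.h.p.

E[X] ≈ 0.019; in regime p = Θ(1/n^{3/2}) E[X] tends to 0 (below the triangle threshold p ~ 1/n).


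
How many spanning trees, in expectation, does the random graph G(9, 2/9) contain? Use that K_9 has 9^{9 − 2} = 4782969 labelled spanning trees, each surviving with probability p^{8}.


K_9 has 9^{9 − 2} = 4782969 labelled spanning trees.
For each such spanning tree H, let X_H = 1 if all 8 edges of H are present in G. Then P[X_H = 1] = p^{8} = (2/9)^{8} = 256/43046721.
By linearity: E[X] = Σ_H E[X_H] = 4782969 · p^{8} = 4782969 · 256/43046721 = 256/9.
Numerically: E[X] ≈ 28.444.

E[X] = 4782969 · (2/9)^{8} = 256/9 ≈ 28.444.


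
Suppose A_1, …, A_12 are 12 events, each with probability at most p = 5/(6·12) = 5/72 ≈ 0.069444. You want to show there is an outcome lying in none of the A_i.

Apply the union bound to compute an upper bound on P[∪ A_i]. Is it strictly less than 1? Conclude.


Union bound: P[∪_{i=1}^{12} A_i] ≤ Σ_i P[A_i] ≤ 12·p = 12·(5/72) = 5/6.
Numerically: 5/6 ≈ 0.833333.
Is 5/6 < 1? YES.
Since P[∪ A_i] ≤ 5/6 < 1, the complement has P[∩ A_i^c] ≥ 1 − 5/6 = 1/6 > 0, so some outcome avoids every A_i.

12·p = 5/6 ≈ 0.833333; existence CERTIFIED by the union bound.


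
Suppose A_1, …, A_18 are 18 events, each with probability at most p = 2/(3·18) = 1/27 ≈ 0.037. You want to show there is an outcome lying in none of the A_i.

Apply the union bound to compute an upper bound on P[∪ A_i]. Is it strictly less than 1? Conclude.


Union bound: P[∪_{i=1}^{18} A_i] ≤ Σ_i P[A_i] ≤ 18·p = 18·(1/27) = 2/3.
Numerically: 2/3 ≈ 0.667.
Is 2/3 < 1? YES.
Since P[∪ A_i] ≤ 2/3 < 1, the complement has P[∩ A_i^c] ≥ 1 − 2/3 = 1/3 > 0, so some outcome avoids every A_i.

18·p = 2/3 ≈ 0.667; existence CERTIFIED by the union bound.


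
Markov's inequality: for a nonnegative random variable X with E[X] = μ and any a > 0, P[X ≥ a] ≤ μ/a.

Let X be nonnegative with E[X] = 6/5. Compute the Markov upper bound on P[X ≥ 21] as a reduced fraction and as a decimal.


μ = E[X] = 6/5, a = 21.
Markov: P[X ≥ 21] ≤ μ/a = (6/5)/21 = 2/35.
Numerically: ≈ 0.0571.
(Since a = 21 > μ = 1.2000, the bound 2/35 is < 1 and informative.)

P[X ≥ 21] ≤ 2/35 ≈ 0.0571.


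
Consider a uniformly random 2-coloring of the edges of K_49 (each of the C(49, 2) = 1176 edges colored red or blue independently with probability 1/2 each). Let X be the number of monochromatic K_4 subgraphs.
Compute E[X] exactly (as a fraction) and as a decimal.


Let X = Σ_S X_S over the C(49, 4) = 211876 subsets S of size 4, where X_S = 1 if the K_4 on S is monochromatic.
For a fixed S, the K_4 on S has C(4, 2) = 6 edges. P[all 6 edges red] = (1/2)^6, and likewise for blue, so P[monochromatic] = 2·(1/2)^6 = 2^{1 − 6} = 1/32.
By linearity of expectation: E[X] = C(49, 4) · 2^{1 − 6} = 211876 · 1/32 = 52969/8.
Numerically: E[X] ≈ 6621.1250.

E[X] = C(49,4)·2^(1−C(4,2)) = 52969/8 ≈ 6621.1250.


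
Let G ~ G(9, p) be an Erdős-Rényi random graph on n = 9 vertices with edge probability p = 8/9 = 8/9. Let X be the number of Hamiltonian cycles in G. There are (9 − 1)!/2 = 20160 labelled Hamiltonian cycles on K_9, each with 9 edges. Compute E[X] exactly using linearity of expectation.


K_9 has (9 − 1)!/2 = 20160 labelled Hamiltonian cycles.
For each such Hamiltonian cycle H, let X_H = 1 if all 9 edges of H are present in G. Then P[X_H = 1] = p^{9} = (8/9)^{9} = 134217728/387420489.
By linearity of expectation: E[X] = Σ_H E[X_H] = 20160 · p^{9} = 20160 · 134217728/387420489 = 300647710720/43046721.
Numerically: E[X] ≈ 6984.2.

E[X] = 20160 · (8/9)^{9} = 300647710720/43046721 ≈ 6984.2.


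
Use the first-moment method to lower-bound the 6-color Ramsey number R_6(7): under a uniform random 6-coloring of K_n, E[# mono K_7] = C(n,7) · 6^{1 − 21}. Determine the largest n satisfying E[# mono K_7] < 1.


We need C(n, 7) · 6^{1 − 21} < 1, i.e. C(n, 7) < 6^{21 − 1} = 3656158440062976.
Check values of n near the boundary:
  n = 565: C(565, 7) = 3513212521235560; 3513212521235560 < 3656158440062976? YES
  n = 566: C(566, 7) = 3557206237959440; 3557206237959440 < 3656158440062976? YES
  n = 567: C(567, 7) = 3601671315933933; 3601671315933933 < 3656158440062976? YES
  n = 568: C(568, 7) = 3646611956239704; 3646611956239704 < 3656158440062976? YES
  n = 569: C(569, 7) = 3692032389858348; 3692032389858348 < 3656158440062976? NO
  n = 570: C(570, 7) = 3737936877831720; 3737936877831720 < 3656158440062976? NO
The largest n with C(n, 7) < 3656158440062976 is n = 568 (where E[X] = 16882462760369/16926659444736 ≈ 0.997389). Hence R_6(7) > 568, i.e. R_6(7) ≥ 569.

Largest n = 568; hence R_6(7) > 568.


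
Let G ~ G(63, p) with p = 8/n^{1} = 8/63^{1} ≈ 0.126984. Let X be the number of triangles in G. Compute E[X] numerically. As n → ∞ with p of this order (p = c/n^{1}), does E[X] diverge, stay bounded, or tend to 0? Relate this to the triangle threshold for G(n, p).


Number of potential triangles: C(63, 3) = 39711.
Each occurs with probability p³ ≈ (0.126984)³ ≈ 2.04761505e-03.
By linearity: E[X] = C(63, 3)·p³ ≈ 39711 · 2.04761505e-03 ≈ 81.312841.
Here α = 1, so p = 8/n is exactly at the triangle threshold p ~ 1/n. Asymptotically E[X] → c³/6 = 8³/6 = 256/3 ≈ 85.333333, a bounded constant. In this regime the triangle count is asymptotically Poisson(c³/6).

E[X] ≈ 81.312841; in regime p = Θ(1/n^{1}) E[X] stays bounded (at the triangle threshold p ~ 1/n).


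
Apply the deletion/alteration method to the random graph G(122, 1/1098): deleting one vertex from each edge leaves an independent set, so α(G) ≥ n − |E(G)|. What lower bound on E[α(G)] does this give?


E[|E(G)|] = C(122, 2)·p = 7381 · (1/1098) = 121/18.
E[α(G)] ≥ n − E[|E(G)|] = 122 − 121/18 = 2075/18.
Numerically: ≈ 115.277778.
(This is only a lower bound; the true E[α(G)] may be larger.)

E[α(G)] ≥ 2075/18 ≈ 115.277778.


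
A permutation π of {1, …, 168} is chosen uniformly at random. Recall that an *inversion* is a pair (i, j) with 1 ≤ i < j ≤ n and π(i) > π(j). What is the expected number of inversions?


Write X = Σ X_I over the C(168, 2) = 14028 pairs i < j, with X_I the indicator of one inversion.
There are 14028 indicators.
For each fixed pair i < j, the values π(i) and π(j) are two distinct elements of {1, …, 168} in uniformly random order; by symmetry P[π(i) > π(j)] = 1/2.
By linearity: E[X] = 14028 · (1/2) = C(168, 2) · (1/2) = 14028/2 = 7014 ≈ 7014.0000.

E[X] = 7014 = 7014.0000.


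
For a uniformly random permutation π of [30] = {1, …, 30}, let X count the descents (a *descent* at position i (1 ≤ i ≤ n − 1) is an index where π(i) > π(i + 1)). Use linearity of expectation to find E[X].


Write X = Σ X_I over i = 1, …, 29, with X_I the indicator of one descent.
There are 29 indicators.
For each fixed i, the pair (π(i), π(i+1)) is a uniformly random ordered pair of distinct values from {1, …, 30}; by symmetry P[π(i) > π(i+1)] = 1/2.
By linearity: E[X] = 29 · (1/2) = (30 − 1) · (1/2) = 29/2 ≈ 14.5000.

E[X] = 29/2 = 14.5000.


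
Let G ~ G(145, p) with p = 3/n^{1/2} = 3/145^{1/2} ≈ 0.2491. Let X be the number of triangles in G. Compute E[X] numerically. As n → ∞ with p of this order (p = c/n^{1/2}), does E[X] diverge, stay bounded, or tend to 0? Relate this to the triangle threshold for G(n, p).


Number of potential triangles: C(145, 3) = 497640.
Each occurs with probability p³ ≈ (0.2491)³ ≈ 1.546364e-02.
By linearity: E[X] = C(145, 3)·p³ ≈ 497640 · 1.546364e-02 ≈ 7695.3263.
Since α = 1/2 < 1, p = c/n^{1/2} ≫ 1/n is above the triangle threshold p ~ 1/n. Asymptotically E[X] ~ (c³/6)·n^{3(1−α)} = (3³/6)·n^{1.5} → ∞; triangles are abundant w.h.p.

E[X] ≈ 7695.3263; in regime p = Θ(1/n^{1/2}) E[X] diverges (above the triangle threshold p ~ 1/n).


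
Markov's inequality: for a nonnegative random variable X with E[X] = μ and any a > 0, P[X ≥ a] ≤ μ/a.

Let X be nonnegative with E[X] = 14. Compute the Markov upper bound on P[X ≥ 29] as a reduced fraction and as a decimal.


μ = E[X] = 14, a = 29.
Markov: P[X ≥ 29] ≤ μ/a = (14)/29 = 14/29.
Numerically: ≈ 0.482759.
(Since a = 29 > μ = 14.000000, the bound 14/29 is < 1 and informative.)

P[X ≥ 29] ≤ 14/29 ≈ 0.482759.


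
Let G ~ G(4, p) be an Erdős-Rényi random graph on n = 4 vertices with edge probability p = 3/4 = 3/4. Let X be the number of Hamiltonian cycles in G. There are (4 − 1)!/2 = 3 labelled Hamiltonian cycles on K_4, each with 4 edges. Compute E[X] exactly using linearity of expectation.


K_4 has (4 − 1)!/2 = 3 labelled Hamiltonian cycles.
For each such Hamiltonian cycle H, let X_H = 1 if all 4 edges of H are present in G. Then P[X_H = 1] = p^{4} = (3/4)^{4} = 81/256.
By linearity: E[X] = Σ_H E[X_H] = 3 · p^{4} = 3 · 81/256 = 243/256.
Numerically: E[X] ≈ 0.949.

E[X] = 3 · (3/4)^{4} = 243/256 ≈ 0.949.


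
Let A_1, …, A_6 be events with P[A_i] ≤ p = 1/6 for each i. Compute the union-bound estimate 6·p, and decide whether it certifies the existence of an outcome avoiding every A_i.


Union bound: P[∪_{i=1}^{6} A_i] ≤ Σ_i P[A_i] ≤ 6·p = 6·(1/6) = 1.
Numerically: 1 ≈ 1.00000.
Is 1 < 1? NO.
Since the bound 1 is ≥ 1, the union bound is uninformative here; it does NOT by itself certify existence.

6·p = 1 ≈ 1.00000; existence NOT certified by the union bound.


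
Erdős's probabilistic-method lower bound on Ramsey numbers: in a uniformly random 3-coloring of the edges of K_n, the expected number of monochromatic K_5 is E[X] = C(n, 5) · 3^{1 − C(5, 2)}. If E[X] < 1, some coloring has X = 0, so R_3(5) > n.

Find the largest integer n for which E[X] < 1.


We need C(n, 5) · 3^{1 − 10} < 1, i.e. C(n, 5) < 3^{10 − 1} = 19683.
Check values of n near the boundary:
  n = 18: C(18, 5) = 8568; 8568 < 19683? YES
  n = 19: C(19, 5) = 11628; 11628 < 19683? YES
  n = 20: C(20, 5) = 15504; 15504 < 19683? YES
  n = 21: C(21, 5) = 20349; 20349 < 19683? NO
The largest n with C(n, 5) < 19683 is n = 20 (where E[X] = 5168/6561 ≈ 0.7877). Hence R_3(5) > 20, i.e. R_3(5) ≥ 21.

Largest n = 20; hence R_3(5) > 20.


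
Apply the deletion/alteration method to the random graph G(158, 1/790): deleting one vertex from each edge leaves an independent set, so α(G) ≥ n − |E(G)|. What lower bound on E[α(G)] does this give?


E[|E(G)|] = C(158, 2)·p = 12403 · (1/790) = 157/10.
E[α(G)] ≥ n − E[|E(G)|] = 158 − 157/10 = 1423/10.
Numerically: ≈ 142.300000.
(This is only a lower bound; the true E[α(G)] may be larger.)

E[α(G)] ≥ 1423/10 ≈ 142.300000.


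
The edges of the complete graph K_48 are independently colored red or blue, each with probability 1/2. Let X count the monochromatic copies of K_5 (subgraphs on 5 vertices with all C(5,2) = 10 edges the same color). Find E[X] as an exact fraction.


Let X = Σ_S X_S over the C(48, 5) = 1712304 subsets S of size 5, where X_S = 1 if the K_5 on S is monochromatic.
For a fixed S, the K_5 on S has C(5, 2) = 10 edges. P[all 10 edges red] = (1/2)^10, and likewise for blue, so P[monochromatic] = 2·(1/2)^10 = 2^{1 − 10} = 1/512.
By linearity of expectation: E[X] = C(48, 5) · 2^{1 − 10} = 1712304 · 1/512 = 107019/32.
Numerically: E[X] ≈ 3344.343750.

E[X] = C(48,5)·2^(1−C(5,2)) = 107019/32 ≈ 3344.343750.


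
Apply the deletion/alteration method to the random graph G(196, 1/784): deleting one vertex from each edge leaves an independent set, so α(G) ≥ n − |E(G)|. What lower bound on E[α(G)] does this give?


E[|E(G)|] = C(196, 2)·p = 19110 · (1/784) = 195/8.
E[α(G)] ≥ n − E[|E(G)|] = 196 − 195/8 = 1373/8.
Numerically: ≈ 171.62500.
(This is only a lower bound; the true E[α(G)] may be larger.)

E[α(G)] ≥ 1373/8 ≈ 171.62500.


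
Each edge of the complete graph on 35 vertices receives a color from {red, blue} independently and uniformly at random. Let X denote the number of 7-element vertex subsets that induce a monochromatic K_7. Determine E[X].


Let X = Σ_S X_S over the C(35, 7) = 6724520 subsets S of size 7, where X_S = 1 if the K_7 on S is monochromatic.
For a fixed S, the K_7 on S has C(7, 2) = 21 edges. P[all 21 edges red] = (1/2)^21, and likewise for blue, so P[monochromatic] = 2·(1/2)^21 = 2^{1 − 21} = 1/1048576.
By linearity of expectation: E[X] = C(35, 7) · 2^{1 − 21} = 6724520 · 1/1048576 = 840565/131072.
Numerically: E[X] ≈ 6.4130.

E[X] = C(35,7)·2^(1−C(7,2)) = 840565/131072 ≈ 6.4130.


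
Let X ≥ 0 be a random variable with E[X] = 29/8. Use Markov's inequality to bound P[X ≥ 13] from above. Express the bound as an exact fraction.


μ = E[X] = 29/8, a = 13.
Markov: P[X ≥ 13] ≤ μ/a = (29/8)/13 = 29/104.
Numerically: ≈ 0.2788.
(Since a = 13 > μ = 3.6250, the bound 29/104 is < 1 and informative.)

P[X ≥ 13] ≤ 29/104 ≈ 0.2788.


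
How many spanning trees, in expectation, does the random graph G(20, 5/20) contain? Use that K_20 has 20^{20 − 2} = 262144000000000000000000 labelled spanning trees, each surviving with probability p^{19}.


K_20 has 20^{20 − 2} = 262144000000000000000000 labelled spanning trees.
For each such spanning tree H, let X_H = 1 if all 19 edges of H are present in G. Then P[X_H = 1] = p^{19} = (1/4)^{19} = 1/274877906944.
By linearity of expectation: E[X] = Σ_H E[X_H] = 262144000000000000000000 · p^{19} = 262144000000000000000000 · 1/274877906944 = 3814697265625/4.
Numerically: E[X] ≈ 9.53674e+11.

E[X] = 262144000000000000000000 · (1/4)^{19} = 3814697265625/4 ≈ 9.53674e+11.


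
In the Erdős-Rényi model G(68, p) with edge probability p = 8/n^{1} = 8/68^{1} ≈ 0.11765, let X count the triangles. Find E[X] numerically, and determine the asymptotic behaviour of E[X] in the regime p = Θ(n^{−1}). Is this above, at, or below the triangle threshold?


Number of potential triangles: C(68, 3) = 50116.
Each occurs with probability p³ ≈ (0.11765)³ ≈ 1.6283330e-03.
By linearity: E[X] = C(68, 3)·p³ ≈ 50116 · 1.6283330e-03 ≈ 81.60554.
Here α = 1, so p = 8/n is exactly at the triangle threshold p ~ 1/n. Asymptotically E[X] → c³/6 = 8³/6 = 256/3 ≈ 85.33333, a bounded constant. In this regime the triangle count is asymptotically Poisson(c³/6).

E[X] ≈ 81.60554; in regime p = Θ(1/n^{1}) E[X] stays bounded (at the triangle threshold p ~ 1/n).


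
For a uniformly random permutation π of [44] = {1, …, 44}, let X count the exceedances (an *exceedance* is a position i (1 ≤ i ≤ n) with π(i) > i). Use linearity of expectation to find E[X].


Write X = Σ_{i=1}^{44} X_i, where X_i = 1_{π(i) > i}.
For each fixed i, π(i) is uniform over {1, …, 44} (marginal of a uniform permutation), so P[π(i) > i] = (n − i)/n. Summing: Σ_{i=1}^{44} (n − i)/n = (0 + 1 + … + 43)/44 = 44(44 − 1)/(2·44) = (44 − 1)/2.
Hence E[X] = Σ_{i=1}^{44} (44 − i)/44 = 43/2 ≈ 21.500000.

E[X] = 43/2 = 21.500000.


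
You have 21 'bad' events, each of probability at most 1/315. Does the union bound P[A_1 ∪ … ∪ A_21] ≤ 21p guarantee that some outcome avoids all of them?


Union bound: P[∪_{i=1}^{21} A_i] ≤ Σ_i P[A_i] ≤ 21·p = 21·(1/315) = 1/15.
Numerically: 1/15 ≈ 0.0667.
Is 1/15 < 1? YES.
Since P[∪ A_i] ≤ 1/15 < 1, the complement has P[∩ A_i^c] ≥ 1 − 1/15 = 14/15 > 0, so some outcome avoids every A_i.

21·p = 1/15 ≈ 0.0667; existence CERTIFIED by the union bound.


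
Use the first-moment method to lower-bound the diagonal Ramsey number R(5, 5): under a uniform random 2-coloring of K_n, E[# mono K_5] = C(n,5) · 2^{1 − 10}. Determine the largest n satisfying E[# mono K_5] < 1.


We need C(n, 5) · 2^{1 − 10} < 1, i.e. C(n, 5) < 2^{10 − 1} = 512.
Check values of n near the boundary:
  n = 10: C(10, 5) = 252; 252 < 512? YES
  n = 11: C(11, 5) = 462; 462 < 512? YES
  n = 12: C(12, 5) = 792; 792 < 512? NO
  n = 13: C(13, 5) = 1287; 1287 < 512? NO
The largest n with C(n, 5) < 512 is n = 11 (where E[X] = 231/256 ≈ 0.9023438). Hence R(5, 5) > 11, i.e. R(5, 5) ≥ 12.

Largest n = 11; hence R(5, 5) > 11.


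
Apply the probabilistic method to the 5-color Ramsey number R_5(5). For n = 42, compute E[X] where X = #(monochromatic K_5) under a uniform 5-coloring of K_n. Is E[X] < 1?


E[X] = C(42, 5) · 5^{1 − 10} = 850668 · 5^{−9} = 850668/1953125.
As a reduced fraction: E[X] = 850668/1953125 ≈ 0.4355.
Is E[X] < 1? YES.
Since E[X] < 1, there exists a 5-coloring of K_{42} with no monochromatic K_5; hence R_5(5) > 42.

E[X] = 850668/1953125 ≈ 0.4355; E[X] < 1, so R_5(5) > 42.


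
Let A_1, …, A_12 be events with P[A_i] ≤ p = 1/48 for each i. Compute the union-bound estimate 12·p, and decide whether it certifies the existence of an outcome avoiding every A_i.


Union bound: P[∪_{i=1}^{12} A_i] ≤ Σ_i P[A_i] ≤ 12·p = 12·(1/48) = 1/4.
Numerically: 1/4 ≈ 0.25000.
Is 1/4 < 1? YES.
Since P[∪ A_i] ≤ 1/4 < 1, the complement has P[∩ A_i^c] ≥ 1 − 1/4 = 3/4 > 0, so some outcome avoids every A_i.

12·p = 1/4 ≈ 0.25000; existence CERTIFIED by the union bound.


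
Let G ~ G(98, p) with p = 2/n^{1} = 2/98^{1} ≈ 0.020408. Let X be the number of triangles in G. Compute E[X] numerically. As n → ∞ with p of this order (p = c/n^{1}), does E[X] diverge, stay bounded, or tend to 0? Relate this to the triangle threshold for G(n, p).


Number of potential triangles: C(98, 3) = 152096.
Each occurs with probability p³ ≈ (0.020408)³ ≈ 8.4998598e-06.
By linearity: E[X] = C(98, 3)·p³ ≈ 152096 · 8.4998598e-06 ≈ 1.29279.
Here α = 1, so p = 2/n is exactly at the triangle threshold p ~ 1/n. Asymptotically E[X] → c³/6 = 2³/6 = 4/3 ≈ 1.33333, a bounded constant. In this regime the triangle count is asymptotically Poisson(c³/6).

E[X] ≈ 1.29279; in regime p = Θ(1/n^{1}) E[X] stays bounded (at the triangle threshold p ~ 1/n).


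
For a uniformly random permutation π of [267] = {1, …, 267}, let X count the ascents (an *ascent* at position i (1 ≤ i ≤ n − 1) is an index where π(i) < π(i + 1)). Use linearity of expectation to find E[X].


Write X = Σ X_I over i = 1, …, 266, with X_I the indicator of one ascent.
There are 266 indicators.
For each fixed i, the pair (π(i), π(i+1)) is a uniformly random ordered pair of distinct values from {1, …, 267}; by symmetry P[π(i) < π(i+1)] = 1/2.
By linearity: E[X] = 266 · (1/2) = (267 − 1) · (1/2) = 133 ≈ 133.000.

E[X] = 133 = 133.000.


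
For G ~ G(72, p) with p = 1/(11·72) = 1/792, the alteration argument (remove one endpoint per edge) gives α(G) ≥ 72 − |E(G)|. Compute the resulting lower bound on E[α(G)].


E[|E(G)|] = C(72, 2)·p = 2556 · (1/792) = 71/22.
E[α(G)] ≥ n − E[|E(G)|] = 72 − 71/22 = 1513/22.
Numerically: ≈ 68.77273.
(This is only a lower bound; the true E[α(G)] may be larger.)

E[α(G)] ≥ 1513/22 ≈ 68.77273.


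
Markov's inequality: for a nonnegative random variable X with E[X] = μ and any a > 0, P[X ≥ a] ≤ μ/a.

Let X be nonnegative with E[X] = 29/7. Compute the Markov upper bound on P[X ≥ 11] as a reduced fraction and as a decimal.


μ = E[X] = 29/7, a = 11.
Markov: P[X ≥ 11] ≤ μ/a = (29/7)/11 = 29/77.
Numerically: ≈ 0.3766.
(Since a = 11 > μ = 4.1429, the bound 29/77 is < 1 and informative.)

P[X ≥ 11] ≤ 29/77 ≈ 0.3766.


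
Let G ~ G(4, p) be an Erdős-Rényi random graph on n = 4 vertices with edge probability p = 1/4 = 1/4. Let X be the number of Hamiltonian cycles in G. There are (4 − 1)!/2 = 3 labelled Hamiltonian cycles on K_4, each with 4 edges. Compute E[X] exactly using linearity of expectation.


K_4 has (4 − 1)!/2 = 3 labelled Hamiltonian cycles.
For each such Hamiltonian cycle H, let X_H = 1 if all 4 edges of H are present in G. Then P[X_H = 1] = p^{4} = (1/4)^{4} = 1/256.
Summing the indicators: E[X] = Σ_H E[X_H] = 3 · p^{4} = 3 · 1/256 = 3/256.
Numerically: E[X] ≈ 0.0117.

E[X] = 3 · (1/4)^{4} = 3/256 ≈ 0.0117.


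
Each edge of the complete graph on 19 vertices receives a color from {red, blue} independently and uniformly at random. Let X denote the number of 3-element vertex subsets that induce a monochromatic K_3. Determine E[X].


Let X = Σ_S X_S over the C(19, 3) = 969 subsets S of size 3, where X_S = 1 if the K_3 on S is monochromatic.
For a fixed S, the K_3 on S has C(3, 2) = 3 edges. P[all 3 edges red] = (1/2)^3, and likewise for blue, so P[monochromatic] = 2·(1/2)^3 = 2^{1 − 3} = 1/4.
Summing: E[X] = C(19, 3) · 2^{1 − 3} = 969 · 1/4 = 969/4.
Numerically: E[X] ≈ 242.25000.

E[X] = C(19,3)·2^(1−C(3,2)) = 969/4 ≈ 242.25000.
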